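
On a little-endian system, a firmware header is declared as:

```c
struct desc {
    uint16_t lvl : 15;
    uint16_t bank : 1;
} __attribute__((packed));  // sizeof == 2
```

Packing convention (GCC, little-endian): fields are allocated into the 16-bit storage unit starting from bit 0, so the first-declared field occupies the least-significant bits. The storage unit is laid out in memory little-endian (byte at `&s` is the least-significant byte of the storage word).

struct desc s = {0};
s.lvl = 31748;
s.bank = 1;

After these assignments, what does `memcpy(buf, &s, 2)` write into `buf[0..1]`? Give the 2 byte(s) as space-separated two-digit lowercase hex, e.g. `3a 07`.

[0+:15] lvl=31748 & 0x7fff = 0x7c04; word=0x7c04
[15+:1] bank=1 & 0x1 = 0x1; word=0xfc04
word = 0xfc04 → little-endian bytes:
  [0]=0x04  [1]=0xfc

04 fc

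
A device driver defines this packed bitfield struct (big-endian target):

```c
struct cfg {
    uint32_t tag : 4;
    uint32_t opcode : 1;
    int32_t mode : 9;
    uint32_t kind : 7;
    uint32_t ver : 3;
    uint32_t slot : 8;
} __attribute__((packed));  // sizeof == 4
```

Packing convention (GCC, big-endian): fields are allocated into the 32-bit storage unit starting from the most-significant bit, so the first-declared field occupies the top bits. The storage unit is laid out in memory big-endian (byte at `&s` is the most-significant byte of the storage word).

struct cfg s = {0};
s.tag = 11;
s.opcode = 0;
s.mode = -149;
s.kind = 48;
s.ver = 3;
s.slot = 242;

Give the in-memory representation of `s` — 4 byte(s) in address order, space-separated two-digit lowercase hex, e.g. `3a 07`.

b5 ad 83 f2

tag:4 = 11 → 0xb << 28 → word 0xb0000000
opcode:1 = 0 → 0x0 << 27 → word 0xb0000000
mode:9 = -149 → 0x16b << 18 → word 0xb5ac0000
kind:7 = 48 → 0x30 << 11 → word 0xb5ad8000
ver:3 = 3 → 0x3 << 8 → word 0xb5ad8300
slot:8 = 242 → 0xf2 << 0 → word 0xb5ad83f2
word = 0xb5ad83f2 → big-endian bytes:
  [0]=0xb5  [1]=0xad  [2]=0x83  [3]=0xf2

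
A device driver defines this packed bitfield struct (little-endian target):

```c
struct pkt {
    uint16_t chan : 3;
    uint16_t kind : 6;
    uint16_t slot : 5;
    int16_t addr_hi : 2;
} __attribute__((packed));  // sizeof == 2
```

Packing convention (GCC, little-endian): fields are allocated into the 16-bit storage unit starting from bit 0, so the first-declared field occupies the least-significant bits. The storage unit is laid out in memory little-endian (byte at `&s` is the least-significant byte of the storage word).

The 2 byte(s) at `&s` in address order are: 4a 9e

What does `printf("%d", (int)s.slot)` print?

15

[0]=0x4a [1]=0x9e (little-endian) → word 0x9e4a
chan:3 @ bit 0 → (0x9e4a>>0)&0x7 = 0x2
kind:6 @ bit 3 → (0x9e4a>>3)&0x3f = 0x9
slot:5 @ bit 9 → (0x9e4a>>9)&0x1f = 0xf  ←
addr_hi:2 @ bit 14 → (0x9e4a>>14)&0x3 = 0x2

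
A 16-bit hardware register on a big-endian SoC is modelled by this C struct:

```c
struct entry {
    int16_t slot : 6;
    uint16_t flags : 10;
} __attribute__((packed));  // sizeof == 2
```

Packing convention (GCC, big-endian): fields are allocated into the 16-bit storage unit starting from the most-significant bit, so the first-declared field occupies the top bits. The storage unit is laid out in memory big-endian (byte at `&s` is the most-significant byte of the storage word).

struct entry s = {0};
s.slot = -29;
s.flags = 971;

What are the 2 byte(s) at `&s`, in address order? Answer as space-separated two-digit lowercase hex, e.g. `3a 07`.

8f cb

slot:6 = -29 → 0x23 << 10 → word 0x8c00
flags:10 = 971 → 0x3cb << 0 → word 0x8fcb
word = 0x8fcb → big-endian bytes:
  [0]=0x8f  [1]=0xcb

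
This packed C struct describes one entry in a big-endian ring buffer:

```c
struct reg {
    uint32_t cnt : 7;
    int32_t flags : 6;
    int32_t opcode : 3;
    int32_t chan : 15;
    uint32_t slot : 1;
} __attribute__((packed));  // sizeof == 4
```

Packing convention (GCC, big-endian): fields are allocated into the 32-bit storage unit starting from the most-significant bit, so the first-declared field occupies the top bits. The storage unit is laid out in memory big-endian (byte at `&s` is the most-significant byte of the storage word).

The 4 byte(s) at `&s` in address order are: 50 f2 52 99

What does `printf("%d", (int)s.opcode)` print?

[0]=0x50 [1]=0xf2 [2]=0x52 [3]=0x99 (big-endian) → word 0x50f25299
cnt:7 @ bit 25 → (0x50f25299>>25)&0x7f = 0x28
flags:6 @ bit 19 → (0x50f25299>>19)&0x3f = 0x1e
opcode:3 @ bit 16 → (0x50f25299>>16)&0x7 = 0x2  ←
chan:15 @ bit 1 → (0x50f25299>>1)&0x7fff = 0x294c
slot:1 @ bit 0 → (0x50f25299>>0)&0x1 = 0x1
opcode signed 3b, MSB=0: value = 2

2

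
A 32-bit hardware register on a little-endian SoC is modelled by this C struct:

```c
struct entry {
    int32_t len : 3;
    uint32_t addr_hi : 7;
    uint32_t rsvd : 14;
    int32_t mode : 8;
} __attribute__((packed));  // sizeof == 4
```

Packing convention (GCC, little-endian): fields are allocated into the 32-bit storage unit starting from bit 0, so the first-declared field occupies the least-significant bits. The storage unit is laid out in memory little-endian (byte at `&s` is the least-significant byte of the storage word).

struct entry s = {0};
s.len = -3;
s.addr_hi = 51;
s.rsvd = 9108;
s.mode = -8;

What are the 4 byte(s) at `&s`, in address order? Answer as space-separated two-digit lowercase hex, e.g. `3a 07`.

9d 51 8e f8

len:3 = -3 → 0x5 << 0 → word 0x00000005
addr_hi:7 = 51 → 0x33 << 3 → word 0x0000019d
rsvd:14 = 9108 → 0x2394 << 10 → word 0x008e519d
mode:8 = -8 → 0xf8 << 24 → word 0xf88e519d
word = 0xf88e519d → little-endian bytes:
  [0]=0x9d  [1]=0x51  [2]=0x8e  [3]=0xf8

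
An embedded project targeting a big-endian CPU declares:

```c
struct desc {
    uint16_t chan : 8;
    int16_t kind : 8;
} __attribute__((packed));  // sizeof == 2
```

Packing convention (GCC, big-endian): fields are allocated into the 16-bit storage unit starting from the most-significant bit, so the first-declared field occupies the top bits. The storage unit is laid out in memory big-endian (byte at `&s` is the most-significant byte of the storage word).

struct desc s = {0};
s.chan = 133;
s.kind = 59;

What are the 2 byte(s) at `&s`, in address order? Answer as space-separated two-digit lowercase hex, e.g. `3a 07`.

85 3b

chan:8 = 133 → 0x85 << 8 → word 0x8500
kind:8 = 59 → 0x3b << 0 → word 0x853b
word = 0x853b → big-endian bytes:
  [0]=0x85  [1]=0x3b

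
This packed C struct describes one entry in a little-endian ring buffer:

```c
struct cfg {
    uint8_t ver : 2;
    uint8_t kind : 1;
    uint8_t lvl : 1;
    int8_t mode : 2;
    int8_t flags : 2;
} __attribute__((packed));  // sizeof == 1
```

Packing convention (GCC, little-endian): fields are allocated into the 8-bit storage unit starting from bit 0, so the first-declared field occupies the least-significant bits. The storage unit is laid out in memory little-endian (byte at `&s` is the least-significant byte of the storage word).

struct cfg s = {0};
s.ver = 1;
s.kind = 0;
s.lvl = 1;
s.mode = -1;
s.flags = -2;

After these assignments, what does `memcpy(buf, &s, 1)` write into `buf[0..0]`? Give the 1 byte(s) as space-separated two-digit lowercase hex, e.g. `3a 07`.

b9

[0+:2] ver=1 & 0x3 = 0x1; word=0x01
[2+:1] kind=0 & 0x1 = 0x0; word=0x01
[3+:1] lvl=1 & 0x1 = 0x1; word=0x09
[4+:2] mode=-1 & 0x3 = 0x3; word=0x39
[6+:2] flags=-2 & 0x3 = 0x2; word=0xb9
word = 0xb9 → little-endian bytes:
  [0]=0xb9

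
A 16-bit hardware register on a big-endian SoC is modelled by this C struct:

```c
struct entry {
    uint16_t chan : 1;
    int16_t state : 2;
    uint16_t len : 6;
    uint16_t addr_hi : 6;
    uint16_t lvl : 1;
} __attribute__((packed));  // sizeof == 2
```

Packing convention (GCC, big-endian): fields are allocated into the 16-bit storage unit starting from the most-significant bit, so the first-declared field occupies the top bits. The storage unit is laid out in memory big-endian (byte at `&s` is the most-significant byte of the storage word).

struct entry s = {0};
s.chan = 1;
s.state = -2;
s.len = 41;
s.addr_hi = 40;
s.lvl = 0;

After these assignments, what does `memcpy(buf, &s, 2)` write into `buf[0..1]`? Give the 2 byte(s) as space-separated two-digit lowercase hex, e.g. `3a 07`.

[15+:1] chan=1 & 0x1 = 0x1; word=0x8000
[13+:2] state=-2 & 0x3 = 0x2; word=0xc000
[7+:6] len=41 & 0x3f = 0x29; word=0xd480
[1+:6] addr_hi=40 & 0x3f = 0x28; word=0xd4d0
[0+:1] lvl=0 & 0x1 = 0x0; word=0xd4d0
word = 0xd4d0 → big-endian bytes:
  [0]=0xd4  [1]=0xd0

d4 d0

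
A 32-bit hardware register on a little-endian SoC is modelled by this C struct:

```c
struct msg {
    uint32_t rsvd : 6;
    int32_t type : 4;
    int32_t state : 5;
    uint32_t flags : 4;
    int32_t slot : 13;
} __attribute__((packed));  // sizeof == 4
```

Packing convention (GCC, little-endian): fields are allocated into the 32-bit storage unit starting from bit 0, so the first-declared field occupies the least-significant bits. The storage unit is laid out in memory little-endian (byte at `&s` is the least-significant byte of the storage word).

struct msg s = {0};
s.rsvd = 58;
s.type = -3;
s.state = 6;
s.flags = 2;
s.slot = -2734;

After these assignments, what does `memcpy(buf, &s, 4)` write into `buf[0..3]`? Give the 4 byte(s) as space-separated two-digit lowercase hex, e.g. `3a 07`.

7a 1b 91 aa

rsvd (6b) val=58 bits=0x3a at bit 0: 0x0000003a
type (4b) val=-3 bits=0xd at bit 6: 0x0000037a
state (5b) val=6 bits=0x6 at bit 10: 0x00001b7a
flags (4b) val=2 bits=0x2 at bit 15: 0x00011b7a
slot (13b) val=-2734 bits=0x1552 at bit 19: 0xaa911b7a
word = 0xaa911b7a → little-endian bytes:
  [0]=0x7a  [1]=0x1b  [2]=0x91  [3]=0xaa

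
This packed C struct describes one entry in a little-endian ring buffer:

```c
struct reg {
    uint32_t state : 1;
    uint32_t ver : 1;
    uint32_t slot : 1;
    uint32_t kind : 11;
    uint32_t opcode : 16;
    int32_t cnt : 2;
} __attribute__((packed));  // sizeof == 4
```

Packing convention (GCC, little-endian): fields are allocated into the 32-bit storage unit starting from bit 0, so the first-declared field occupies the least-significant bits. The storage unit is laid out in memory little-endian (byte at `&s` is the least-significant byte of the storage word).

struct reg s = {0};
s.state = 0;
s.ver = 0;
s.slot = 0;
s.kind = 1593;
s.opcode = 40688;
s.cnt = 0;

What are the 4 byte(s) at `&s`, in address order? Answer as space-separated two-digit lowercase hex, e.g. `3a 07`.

state (1b) val=0 bits=0x0 at bit 0: 0x00000000
ver (1b) val=0 bits=0x0 at bit 1: 0x00000000
slot (1b) val=0 bits=0x0 at bit 2: 0x00000000
kind (11b) val=1593 bits=0x639 at bit 3: 0x000031c8
opcode (16b) val=40688 bits=0x9ef0 at bit 14: 0x27bc31c8
cnt (2b) val=0 bits=0x0 at bit 30: 0x27bc31c8
word = 0x27bc31c8 → little-endian bytes:
  [0]=0xc8  [1]=0x31  [2]=0xbc  [3]=0x27

c8 31 bc 27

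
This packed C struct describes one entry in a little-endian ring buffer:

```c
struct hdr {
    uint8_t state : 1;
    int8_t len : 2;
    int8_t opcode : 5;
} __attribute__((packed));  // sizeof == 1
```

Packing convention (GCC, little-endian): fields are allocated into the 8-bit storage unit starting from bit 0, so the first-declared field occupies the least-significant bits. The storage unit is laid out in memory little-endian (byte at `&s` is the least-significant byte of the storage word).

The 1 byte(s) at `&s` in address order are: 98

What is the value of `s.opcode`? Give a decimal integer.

-13

[0]=0x98 (little-endian) → word 0x98
state [0+:1] = (word>>0) & 0x1 = 0
len [1+:2] = (word>>1) & 0x3 = 0
opcode [3+:5] = (word>>3) & 0x1f = 19  ←
opcode signed 5b, MSB=1: 19 - 32 = -13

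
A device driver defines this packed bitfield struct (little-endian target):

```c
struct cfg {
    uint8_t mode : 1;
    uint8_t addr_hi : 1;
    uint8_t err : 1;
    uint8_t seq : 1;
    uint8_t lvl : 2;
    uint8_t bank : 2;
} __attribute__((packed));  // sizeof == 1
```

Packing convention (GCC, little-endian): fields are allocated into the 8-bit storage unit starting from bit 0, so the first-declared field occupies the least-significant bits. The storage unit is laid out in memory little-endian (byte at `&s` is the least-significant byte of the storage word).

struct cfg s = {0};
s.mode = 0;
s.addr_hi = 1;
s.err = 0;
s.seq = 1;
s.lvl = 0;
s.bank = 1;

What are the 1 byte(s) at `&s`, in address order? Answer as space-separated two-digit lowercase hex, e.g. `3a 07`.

mode (1b) val=0 bits=0x0 at bit 0: 0x00
addr_hi (1b) val=1 bits=0x1 at bit 1: 0x02
err (1b) val=0 bits=0x0 at bit 2: 0x02
seq (1b) val=1 bits=0x1 at bit 3: 0x0a
lvl (2b) val=0 bits=0x0 at bit 4: 0x0a
bank (2b) val=1 bits=0x1 at bit 6: 0x4a
word = 0x4a → little-endian bytes:
  [0]=0x4a

4a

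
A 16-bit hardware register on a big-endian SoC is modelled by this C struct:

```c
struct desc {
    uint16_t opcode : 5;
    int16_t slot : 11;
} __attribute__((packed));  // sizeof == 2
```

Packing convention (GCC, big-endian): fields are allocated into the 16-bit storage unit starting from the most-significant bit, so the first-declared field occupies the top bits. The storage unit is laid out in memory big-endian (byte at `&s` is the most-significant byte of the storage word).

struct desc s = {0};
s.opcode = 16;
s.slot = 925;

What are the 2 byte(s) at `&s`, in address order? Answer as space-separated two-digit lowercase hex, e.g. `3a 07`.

83 9d

opcode:5 = 16 → 0x10 << 11 → word 0x8000
slot:11 = 925 → 0x39d << 0 → word 0x839d
word = 0x839d → big-endian bytes:
  [0]=0x83  [1]=0x9d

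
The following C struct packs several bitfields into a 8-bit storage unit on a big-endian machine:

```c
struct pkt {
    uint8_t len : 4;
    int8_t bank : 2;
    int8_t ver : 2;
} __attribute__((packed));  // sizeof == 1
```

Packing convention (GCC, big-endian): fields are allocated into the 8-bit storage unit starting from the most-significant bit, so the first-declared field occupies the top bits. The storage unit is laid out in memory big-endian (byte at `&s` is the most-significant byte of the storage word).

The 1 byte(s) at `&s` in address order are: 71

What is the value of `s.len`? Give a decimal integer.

[0]=0x71 (big-endian) → word 0x71
len [4+:4] = (word>>4) & 0xf = 7  ←
bank [2+:2] = (word>>2) & 0x3 = 0
ver [0+:2] = (word>>0) & 0x3 = 1

7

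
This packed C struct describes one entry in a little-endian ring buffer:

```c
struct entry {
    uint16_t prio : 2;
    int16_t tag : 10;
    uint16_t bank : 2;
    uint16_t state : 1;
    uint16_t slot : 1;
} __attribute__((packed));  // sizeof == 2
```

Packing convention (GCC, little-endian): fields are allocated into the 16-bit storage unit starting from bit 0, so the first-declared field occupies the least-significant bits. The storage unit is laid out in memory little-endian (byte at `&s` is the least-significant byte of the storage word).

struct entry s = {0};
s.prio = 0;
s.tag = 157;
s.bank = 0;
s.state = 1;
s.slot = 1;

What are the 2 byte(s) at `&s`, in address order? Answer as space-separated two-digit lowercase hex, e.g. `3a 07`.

prio (2b) val=0 bits=0x0 at bit 0: 0x0000
tag (10b) val=157 bits=0x9d at bit 2: 0x0274
bank (2b) val=0 bits=0x0 at bit 12: 0x0274
state (1b) val=1 bits=0x1 at bit 14: 0x4274
slot (1b) val=1 bits=0x1 at bit 15: 0xc274
word = 0xc274 → little-endian bytes:
  [0]=0x74  [1]=0xc2

74 c2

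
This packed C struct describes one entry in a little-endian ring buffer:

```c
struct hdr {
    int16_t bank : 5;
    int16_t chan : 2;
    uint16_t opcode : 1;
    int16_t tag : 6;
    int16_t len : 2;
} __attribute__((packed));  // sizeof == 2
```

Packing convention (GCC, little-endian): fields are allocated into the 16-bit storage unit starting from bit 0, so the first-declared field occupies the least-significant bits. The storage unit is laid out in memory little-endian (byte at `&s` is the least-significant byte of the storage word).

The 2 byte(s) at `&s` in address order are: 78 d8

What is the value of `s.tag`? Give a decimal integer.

24

[0]=0x78 [1]=0xd8 (little-endian) → word 0xd878
bank:5 @ bit 0 → (0xd878>>0)&0x1f = 0x18
chan:2 @ bit 5 → (0xd878>>5)&0x3 = 0x3
opcode:1 @ bit 7 → (0xd878>>7)&0x1 = 0x0
tag:6 @ bit 8 → (0xd878>>8)&0x3f = 0x18  ←
len:2 @ bit 14 → (0xd878>>14)&0x3 = 0x3
tag signed 6b, MSB=0: value = 24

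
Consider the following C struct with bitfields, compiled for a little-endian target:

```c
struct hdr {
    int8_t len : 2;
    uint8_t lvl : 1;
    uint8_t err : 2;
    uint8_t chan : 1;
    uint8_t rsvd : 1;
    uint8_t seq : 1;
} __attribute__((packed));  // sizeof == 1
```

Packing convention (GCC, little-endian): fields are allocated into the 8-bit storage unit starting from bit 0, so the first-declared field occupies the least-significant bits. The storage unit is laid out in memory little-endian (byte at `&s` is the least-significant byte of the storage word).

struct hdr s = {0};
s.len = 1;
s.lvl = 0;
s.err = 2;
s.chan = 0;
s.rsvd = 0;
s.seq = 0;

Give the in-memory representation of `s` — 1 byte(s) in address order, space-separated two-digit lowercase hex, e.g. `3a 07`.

11

len (2b) val=1 bits=0x1 at bit 0: 0x01
lvl (1b) val=0 bits=0x0 at bit 2: 0x01
err (2b) val=2 bits=0x2 at bit 3: 0x11
chan (1b) val=0 bits=0x0 at bit 5: 0x11
rsvd (1b) val=0 bits=0x0 at bit 6: 0x11
seq (1b) val=0 bits=0x0 at bit 7: 0x11
word = 0x11 → little-endian bytes:
  [0]=0x11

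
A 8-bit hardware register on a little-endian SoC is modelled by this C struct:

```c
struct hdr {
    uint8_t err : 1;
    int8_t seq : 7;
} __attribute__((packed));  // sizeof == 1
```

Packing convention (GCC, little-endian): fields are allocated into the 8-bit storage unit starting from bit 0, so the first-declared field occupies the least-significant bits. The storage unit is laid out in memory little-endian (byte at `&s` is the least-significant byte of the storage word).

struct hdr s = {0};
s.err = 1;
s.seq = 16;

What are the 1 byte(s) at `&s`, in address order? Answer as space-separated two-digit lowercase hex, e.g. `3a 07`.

21

err (1b) val=1 bits=0x1 at bit 0: 0x01
seq (7b) val=16 bits=0x10 at bit 1: 0x21
word = 0x21 → little-endian bytes:
  [0]=0x21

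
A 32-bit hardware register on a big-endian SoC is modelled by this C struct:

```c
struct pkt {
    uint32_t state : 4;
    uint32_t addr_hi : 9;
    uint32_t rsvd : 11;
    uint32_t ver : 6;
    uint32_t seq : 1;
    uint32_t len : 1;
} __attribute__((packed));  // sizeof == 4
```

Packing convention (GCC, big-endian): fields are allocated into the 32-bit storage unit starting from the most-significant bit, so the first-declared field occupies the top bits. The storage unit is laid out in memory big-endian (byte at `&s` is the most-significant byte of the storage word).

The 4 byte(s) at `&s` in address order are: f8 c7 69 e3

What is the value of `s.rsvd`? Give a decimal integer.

[0]=0xf8 [1]=0xc7 [2]=0x69 [3]=0xe3 (big-endian) → word 0xf8c769e3
state:4 @ bit 28 → (0xf8c769e3>>28)&0xf = 0xf
addr_hi:9 @ bit 19 → (0xf8c769e3>>19)&0x1ff = 0x118
rsvd:11 @ bit 8 → (0xf8c769e3>>8)&0x7ff = 0x769  ←
ver:6 @ bit 2 → (0xf8c769e3>>2)&0x3f = 0x38
seq:1 @ bit 1 → (0xf8c769e3>>1)&0x1 = 0x1
len:1 @ bit 0 → (0xf8c769e3>>0)&0x1 = 0x1

1897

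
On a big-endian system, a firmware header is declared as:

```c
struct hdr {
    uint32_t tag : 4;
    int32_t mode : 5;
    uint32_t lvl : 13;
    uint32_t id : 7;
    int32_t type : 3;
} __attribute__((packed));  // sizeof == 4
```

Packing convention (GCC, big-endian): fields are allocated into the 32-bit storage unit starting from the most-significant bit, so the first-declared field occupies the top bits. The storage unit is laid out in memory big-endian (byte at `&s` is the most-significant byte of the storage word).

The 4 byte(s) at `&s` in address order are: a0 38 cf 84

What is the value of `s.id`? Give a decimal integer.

[0]=0xa0 [1]=0x38 [2]=0xcf [3]=0x84 (big-endian) → word 0xa038cf84
tag [28+:4] = (word>>28) & 0xf = 10
mode [23+:5] = (word>>23) & 0x1f = 0
lvl [10+:13] = (word>>10) & 0x1fff = 3635
id [3+:7] = (word>>3) & 0x7f = 112  ←
type [0+:3] = (word>>0) & 0x7 = 4

112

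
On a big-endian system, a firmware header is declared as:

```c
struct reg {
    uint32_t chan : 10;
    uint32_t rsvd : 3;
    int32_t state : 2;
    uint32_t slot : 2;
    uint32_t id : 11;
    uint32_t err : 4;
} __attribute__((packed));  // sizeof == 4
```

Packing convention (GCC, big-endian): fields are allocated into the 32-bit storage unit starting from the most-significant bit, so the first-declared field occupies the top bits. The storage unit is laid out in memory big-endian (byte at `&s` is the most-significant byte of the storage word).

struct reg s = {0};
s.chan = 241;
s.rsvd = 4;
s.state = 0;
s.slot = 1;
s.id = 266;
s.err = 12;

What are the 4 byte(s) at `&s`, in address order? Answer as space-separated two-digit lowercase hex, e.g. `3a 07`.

chan:10 = 241 → 0xf1 << 22 → word 0x3c400000
rsvd:3 = 4 → 0x4 << 19 → word 0x3c600000
state:2 = 0 → 0x0 << 17 → word 0x3c600000
slot:2 = 1 → 0x1 << 15 → word 0x3c608000
id:11 = 266 → 0x10a << 4 → word 0x3c6090a0
err:4 = 12 → 0xc << 0 → word 0x3c6090ac
word = 0x3c6090ac → big-endian bytes:
  [0]=0x3c  [1]=0x60  [2]=0x90  [3]=0xac

3c 60 90 ac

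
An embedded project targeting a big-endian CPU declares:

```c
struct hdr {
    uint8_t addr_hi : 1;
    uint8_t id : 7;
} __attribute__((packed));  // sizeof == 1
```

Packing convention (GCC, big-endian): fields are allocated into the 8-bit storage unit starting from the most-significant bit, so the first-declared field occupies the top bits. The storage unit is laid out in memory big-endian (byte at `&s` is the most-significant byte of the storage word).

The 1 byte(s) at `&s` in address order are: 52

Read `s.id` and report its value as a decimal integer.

[0]=0x52 (big-endian) → word 0x52
addr_hi [7+:1] = (word>>7) & 0x1 = 0
id [0+:7] = (word>>0) & 0x7f = 82  ←

82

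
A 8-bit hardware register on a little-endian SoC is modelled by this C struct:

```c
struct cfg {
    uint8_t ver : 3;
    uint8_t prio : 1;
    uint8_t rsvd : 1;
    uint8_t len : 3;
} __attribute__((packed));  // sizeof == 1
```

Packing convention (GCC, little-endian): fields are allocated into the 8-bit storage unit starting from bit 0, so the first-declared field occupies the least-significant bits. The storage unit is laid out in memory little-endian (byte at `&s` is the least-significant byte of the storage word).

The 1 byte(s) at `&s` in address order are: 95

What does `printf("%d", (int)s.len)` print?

[0]=0x95 (little-endian) → word 0x95
ver [0+:3] = (word>>0) & 0x7 = 5
prio [3+:1] = (word>>3) & 0x1 = 0
rsvd [4+:1] = (word>>4) & 0x1 = 1
len [5+:3] = (word>>5) & 0x7 = 4  ←

4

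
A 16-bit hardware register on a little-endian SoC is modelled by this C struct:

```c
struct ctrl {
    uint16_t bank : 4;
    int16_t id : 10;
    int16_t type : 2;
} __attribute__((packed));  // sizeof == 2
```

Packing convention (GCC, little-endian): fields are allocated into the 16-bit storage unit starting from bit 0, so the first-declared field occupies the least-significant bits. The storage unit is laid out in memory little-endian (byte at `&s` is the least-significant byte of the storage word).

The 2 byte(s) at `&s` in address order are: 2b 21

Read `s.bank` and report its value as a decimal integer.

[0]=0x2b [1]=0x21 (little-endian) → word 0x212b
bank:4 @ bit 0 → (0x212b>>0)&0xf = 0xb  ←
id:10 @ bit 4 → (0x212b>>4)&0x3ff = 0x212
type:2 @ bit 14 → (0x212b>>14)&0x3 = 0x0

11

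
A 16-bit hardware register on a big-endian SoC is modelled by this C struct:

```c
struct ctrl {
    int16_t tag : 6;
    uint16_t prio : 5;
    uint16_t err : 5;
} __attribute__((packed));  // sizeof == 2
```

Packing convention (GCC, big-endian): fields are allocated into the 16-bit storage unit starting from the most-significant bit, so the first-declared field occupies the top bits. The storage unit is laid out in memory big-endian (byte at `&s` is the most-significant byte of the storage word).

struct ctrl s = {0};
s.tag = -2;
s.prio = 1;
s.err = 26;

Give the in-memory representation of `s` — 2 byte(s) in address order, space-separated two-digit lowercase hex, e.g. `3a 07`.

f8 3a

tag (6b) val=-2 bits=0x3e at bit 10: 0xf800
prio (5b) val=1 bits=0x1 at bit 5: 0xf820
err (5b) val=26 bits=0x1a at bit 0: 0xf83a
word = 0xf83a → big-endian bytes:
  [0]=0xf8  [1]=0x3a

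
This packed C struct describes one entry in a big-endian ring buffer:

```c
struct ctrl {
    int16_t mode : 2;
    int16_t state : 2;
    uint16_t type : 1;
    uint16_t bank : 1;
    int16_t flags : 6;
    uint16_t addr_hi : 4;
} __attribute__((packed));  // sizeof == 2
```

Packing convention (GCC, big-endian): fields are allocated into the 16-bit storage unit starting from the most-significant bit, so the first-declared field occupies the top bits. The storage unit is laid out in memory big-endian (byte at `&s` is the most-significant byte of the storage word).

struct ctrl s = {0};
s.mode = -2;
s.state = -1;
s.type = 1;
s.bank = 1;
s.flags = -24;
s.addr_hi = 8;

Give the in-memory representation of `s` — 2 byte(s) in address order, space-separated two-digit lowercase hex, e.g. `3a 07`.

be 88

mode:2 = -2 → 0x2 << 14 → word 0x8000
state:2 = -1 → 0x3 << 12 → word 0xb000
type:1 = 1 → 0x1 << 11 → word 0xb800
bank:1 = 1 → 0x1 << 10 → word 0xbc00
flags:6 = -24 → 0x28 << 4 → word 0xbe80
addr_hi:4 = 8 → 0x8 << 0 → word 0xbe88
word = 0xbe88 → big-endian bytes:
  [0]=0xbe  [1]=0x88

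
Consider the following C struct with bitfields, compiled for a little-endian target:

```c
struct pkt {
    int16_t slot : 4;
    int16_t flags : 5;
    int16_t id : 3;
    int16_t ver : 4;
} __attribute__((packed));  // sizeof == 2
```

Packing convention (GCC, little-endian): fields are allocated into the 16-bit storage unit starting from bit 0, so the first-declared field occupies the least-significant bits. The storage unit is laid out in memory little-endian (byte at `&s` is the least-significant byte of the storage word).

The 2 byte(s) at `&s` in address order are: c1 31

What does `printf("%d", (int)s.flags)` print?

-4

[0]=0xc1 [1]=0x31 (little-endian) → word 0x31c1
slot [0+:4] = (word>>0) & 0xf = 1
flags [4+:5] = (word>>4) & 0x1f = 28  ←
id [9+:3] = (word>>9) & 0x7 = 0
ver [12+:4] = (word>>12) & 0xf = 3
flags signed 5b, MSB=1: 28 - 32 = -4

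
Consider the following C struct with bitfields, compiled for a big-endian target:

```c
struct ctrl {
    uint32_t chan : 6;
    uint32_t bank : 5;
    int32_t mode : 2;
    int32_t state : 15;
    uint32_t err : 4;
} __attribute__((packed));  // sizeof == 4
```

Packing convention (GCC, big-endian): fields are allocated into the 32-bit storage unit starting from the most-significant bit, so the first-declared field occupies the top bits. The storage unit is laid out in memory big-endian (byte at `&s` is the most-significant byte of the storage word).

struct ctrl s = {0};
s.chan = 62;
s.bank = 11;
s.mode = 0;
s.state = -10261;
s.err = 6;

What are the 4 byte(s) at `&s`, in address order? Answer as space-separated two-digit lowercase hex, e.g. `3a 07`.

[26+:6] chan=62 & 0x3f = 0x3e; word=0xf8000000
[21+:5] bank=11 & 0x1f = 0xb; word=0xf9600000
[19+:2] mode=0 & 0x3 = 0x0; word=0xf9600000
[4+:15] state=-10261 & 0x7fff = 0x57eb; word=0xf9657eb0
[0+:4] err=6 & 0xf = 0x6; word=0xf9657eb6
word = 0xf9657eb6 → big-endian bytes:
  [0]=0xf9  [1]=0x65  [2]=0x7e  [3]=0xb6

f9 65 7e b6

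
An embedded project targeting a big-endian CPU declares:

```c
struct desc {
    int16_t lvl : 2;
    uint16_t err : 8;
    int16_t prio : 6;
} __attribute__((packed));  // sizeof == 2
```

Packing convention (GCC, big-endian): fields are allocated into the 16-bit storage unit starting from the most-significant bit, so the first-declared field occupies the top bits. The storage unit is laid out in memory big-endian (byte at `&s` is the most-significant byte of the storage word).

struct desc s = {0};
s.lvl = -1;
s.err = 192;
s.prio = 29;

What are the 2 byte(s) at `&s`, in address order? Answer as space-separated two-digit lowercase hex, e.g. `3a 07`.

f0 1d

[14+:2] lvl=-1 & 0x3 = 0x3; word=0xc000
[6+:8] err=192 & 0xff = 0xc0; word=0xf000
[0+:6] prio=29 & 0x3f = 0x1d; word=0xf01d
word = 0xf01d → big-endian bytes:
  [0]=0xf0  [1]=0x1d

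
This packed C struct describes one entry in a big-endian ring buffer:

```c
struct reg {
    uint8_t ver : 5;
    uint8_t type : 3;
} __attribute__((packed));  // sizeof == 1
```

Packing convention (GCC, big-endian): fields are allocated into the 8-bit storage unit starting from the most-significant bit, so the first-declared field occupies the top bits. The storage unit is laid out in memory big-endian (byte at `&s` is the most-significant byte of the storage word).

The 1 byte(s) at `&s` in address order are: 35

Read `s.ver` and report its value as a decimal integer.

6

[0]=0x35 (big-endian) → word 0x35
ver:5 @ bit 3 → (0x35>>3)&0x1f = 0x6  ←
type:3 @ bit 0 → (0x35>>0)&0x7 = 0x5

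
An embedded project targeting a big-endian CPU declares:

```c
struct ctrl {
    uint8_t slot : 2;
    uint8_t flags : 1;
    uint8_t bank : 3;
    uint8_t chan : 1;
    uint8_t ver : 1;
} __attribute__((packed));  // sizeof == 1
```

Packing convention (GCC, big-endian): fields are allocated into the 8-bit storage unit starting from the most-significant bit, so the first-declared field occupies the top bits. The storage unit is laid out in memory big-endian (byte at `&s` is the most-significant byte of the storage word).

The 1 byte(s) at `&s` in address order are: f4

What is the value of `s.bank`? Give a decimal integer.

[0]=0xf4 (big-endian) → word 0xf4
slot [6+:2] = (word>>6) & 0x3 = 3
flags [5+:1] = (word>>5) & 0x1 = 1
bank [2+:3] = (word>>2) & 0x7 = 5  ←
chan [1+:1] = (word>>1) & 0x1 = 0
ver [0+:1] = (word>>0) & 0x1 = 0

5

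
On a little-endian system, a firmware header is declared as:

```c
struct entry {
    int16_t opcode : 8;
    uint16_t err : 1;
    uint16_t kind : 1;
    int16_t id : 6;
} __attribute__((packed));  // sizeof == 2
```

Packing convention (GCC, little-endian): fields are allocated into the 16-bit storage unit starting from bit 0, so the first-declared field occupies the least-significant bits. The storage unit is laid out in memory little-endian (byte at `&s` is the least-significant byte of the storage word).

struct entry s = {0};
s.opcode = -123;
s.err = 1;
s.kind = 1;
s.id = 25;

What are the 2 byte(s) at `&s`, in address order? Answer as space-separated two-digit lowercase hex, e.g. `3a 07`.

opcode (8b) val=-123 bits=0x85 at bit 0: 0x0085
err (1b) val=1 bits=0x1 at bit 8: 0x0185
kind (1b) val=1 bits=0x1 at bit 9: 0x0385
id (6b) val=25 bits=0x19 at bit 10: 0x6785
word = 0x6785 → little-endian bytes:
  [0]=0x85  [1]=0x67

85 67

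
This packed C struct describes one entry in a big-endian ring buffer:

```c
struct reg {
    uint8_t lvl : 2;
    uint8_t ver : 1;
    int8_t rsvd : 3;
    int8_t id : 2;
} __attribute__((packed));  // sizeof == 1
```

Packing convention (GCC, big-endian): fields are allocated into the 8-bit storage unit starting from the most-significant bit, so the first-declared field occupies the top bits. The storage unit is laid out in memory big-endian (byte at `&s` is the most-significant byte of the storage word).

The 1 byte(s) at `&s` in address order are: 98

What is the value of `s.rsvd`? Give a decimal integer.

[0]=0x98 (big-endian) → word 0x98
lvl [6+:2] = (word>>6) & 0x3 = 2
ver [5+:1] = (word>>5) & 0x1 = 0
rsvd [2+:3] = (word>>2) & 0x7 = 6  ←
id [0+:2] = (word>>0) & 0x3 = 0
rsvd signed 3b, MSB=1: 6 - 8 = -2

-2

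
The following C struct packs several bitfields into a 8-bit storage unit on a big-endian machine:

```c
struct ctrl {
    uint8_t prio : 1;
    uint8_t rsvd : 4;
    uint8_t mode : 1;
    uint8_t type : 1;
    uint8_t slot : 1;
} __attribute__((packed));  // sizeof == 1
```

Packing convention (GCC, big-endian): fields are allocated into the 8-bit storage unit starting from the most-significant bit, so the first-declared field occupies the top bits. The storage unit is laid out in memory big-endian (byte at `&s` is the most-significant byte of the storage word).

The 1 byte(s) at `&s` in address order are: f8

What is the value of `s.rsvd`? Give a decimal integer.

15

[0]=0xf8 (big-endian) → word 0xf8
prio [7+:1] = (word>>7) & 0x1 = 1
rsvd [3+:4] = (word>>3) & 0xf = 15  ←
mode [2+:1] = (word>>2) & 0x1 = 0
type [1+:1] = (word>>1) & 0x1 = 0
slot [0+:1] = (word>>0) & 0x1 = 0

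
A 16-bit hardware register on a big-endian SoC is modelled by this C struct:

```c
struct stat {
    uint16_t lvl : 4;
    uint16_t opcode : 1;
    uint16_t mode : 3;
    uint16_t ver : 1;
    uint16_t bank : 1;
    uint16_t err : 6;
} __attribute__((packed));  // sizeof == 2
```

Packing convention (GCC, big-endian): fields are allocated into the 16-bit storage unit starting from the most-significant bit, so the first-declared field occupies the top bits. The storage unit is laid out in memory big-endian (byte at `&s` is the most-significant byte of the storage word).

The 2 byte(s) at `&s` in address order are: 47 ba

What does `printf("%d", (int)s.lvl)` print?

[0]=0x47 [1]=0xba (big-endian) → word 0x47ba
lvl:4 @ bit 12 → (0x47ba>>12)&0xf = 0x4  ←
opcode:1 @ bit 11 → (0x47ba>>11)&0x1 = 0x0
mode:3 @ bit 8 → (0x47ba>>8)&0x7 = 0x7
ver:1 @ bit 7 → (0x47ba>>7)&0x1 = 0x1
bank:1 @ bit 6 → (0x47ba>>6)&0x1 = 0x0
err:6 @ bit 0 → (0x47ba>>0)&0x3f = 0x3a

4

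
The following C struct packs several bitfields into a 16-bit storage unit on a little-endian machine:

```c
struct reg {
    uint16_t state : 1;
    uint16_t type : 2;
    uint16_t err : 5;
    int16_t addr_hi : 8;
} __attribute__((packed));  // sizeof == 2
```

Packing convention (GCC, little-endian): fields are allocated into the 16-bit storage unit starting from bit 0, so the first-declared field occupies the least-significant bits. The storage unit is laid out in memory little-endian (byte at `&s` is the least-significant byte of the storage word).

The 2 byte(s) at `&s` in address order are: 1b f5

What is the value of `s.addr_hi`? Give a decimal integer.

[0]=0x1b [1]=0xf5 (little-endian) → word 0xf51b
state [0+:1] = (word>>0) & 0x1 = 1
type [1+:2] = (word>>1) & 0x3 = 1
err [3+:5] = (word>>3) & 0x1f = 3
addr_hi [8+:8] = (word>>8) & 0xff = 245  ←
addr_hi signed 8b, MSB=1: 245 - 256 = -11

-11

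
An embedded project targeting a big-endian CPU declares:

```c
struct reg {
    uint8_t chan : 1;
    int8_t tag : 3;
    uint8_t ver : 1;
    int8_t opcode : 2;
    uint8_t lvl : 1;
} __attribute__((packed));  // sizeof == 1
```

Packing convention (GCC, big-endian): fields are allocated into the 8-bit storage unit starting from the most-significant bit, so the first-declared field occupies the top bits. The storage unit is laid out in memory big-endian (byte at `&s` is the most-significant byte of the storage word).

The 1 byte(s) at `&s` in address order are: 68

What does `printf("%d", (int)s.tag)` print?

[0]=0x68 (big-endian) → word 0x68
chan [7+:1] = (word>>7) & 0x1 = 0
tag [4+:3] = (word>>4) & 0x7 = 6  ←
ver [3+:1] = (word>>3) & 0x1 = 1
opcode [1+:2] = (word>>1) & 0x3 = 0
lvl [0+:1] = (word>>0) & 0x1 = 0
tag signed 3b, MSB=1: 6 - 8 = -2

-2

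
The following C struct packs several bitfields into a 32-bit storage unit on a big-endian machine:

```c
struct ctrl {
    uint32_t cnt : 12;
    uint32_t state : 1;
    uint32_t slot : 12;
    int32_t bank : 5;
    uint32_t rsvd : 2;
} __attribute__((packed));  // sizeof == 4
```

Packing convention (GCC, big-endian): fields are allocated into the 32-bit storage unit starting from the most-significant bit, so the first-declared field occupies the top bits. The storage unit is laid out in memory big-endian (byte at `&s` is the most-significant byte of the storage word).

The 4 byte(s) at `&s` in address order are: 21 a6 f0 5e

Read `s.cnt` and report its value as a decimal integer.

538

[0]=0x21 [1]=0xa6 [2]=0xf0 [3]=0x5e (big-endian) → word 0x21a6f05e
cnt [20+:12] = (word>>20) & 0xfff = 538  ←
state [19+:1] = (word>>19) & 0x1 = 0
slot [7+:12] = (word>>7) & 0xfff = 3552
bank [2+:5] = (word>>2) & 0x1f = 23
rsvd [0+:2] = (word>>0) & 0x3 = 2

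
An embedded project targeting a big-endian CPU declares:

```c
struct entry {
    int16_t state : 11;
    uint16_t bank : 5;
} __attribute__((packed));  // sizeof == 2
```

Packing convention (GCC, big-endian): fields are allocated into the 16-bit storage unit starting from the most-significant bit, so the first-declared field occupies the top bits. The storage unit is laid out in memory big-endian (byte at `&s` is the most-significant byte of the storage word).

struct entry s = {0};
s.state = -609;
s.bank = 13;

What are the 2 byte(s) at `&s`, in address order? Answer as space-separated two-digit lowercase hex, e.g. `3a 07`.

b3 ed

state (11b) val=-609 bits=0x59f at bit 5: 0xb3e0
bank (5b) val=13 bits=0xd at bit 0: 0xb3ed
word = 0xb3ed → big-endian bytes:
  [0]=0xb3  [1]=0xed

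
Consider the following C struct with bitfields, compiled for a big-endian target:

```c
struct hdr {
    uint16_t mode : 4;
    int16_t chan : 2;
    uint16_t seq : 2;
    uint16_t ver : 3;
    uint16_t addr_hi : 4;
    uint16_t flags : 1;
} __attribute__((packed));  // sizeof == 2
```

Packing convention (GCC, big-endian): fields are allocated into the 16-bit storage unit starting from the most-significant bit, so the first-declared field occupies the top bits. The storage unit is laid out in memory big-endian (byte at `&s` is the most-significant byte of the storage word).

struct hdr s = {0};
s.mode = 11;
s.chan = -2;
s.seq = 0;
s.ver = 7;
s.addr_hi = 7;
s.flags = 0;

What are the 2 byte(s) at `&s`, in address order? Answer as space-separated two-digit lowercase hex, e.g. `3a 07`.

mode (4b) val=11 bits=0xb at bit 12: 0xb000
chan (2b) val=-2 bits=0x2 at bit 10: 0xb800
seq (2b) val=0 bits=0x0 at bit 8: 0xb800
ver (3b) val=7 bits=0x7 at bit 5: 0xb8e0
addr_hi (4b) val=7 bits=0x7 at bit 1: 0xb8ee
flags (1b) val=0 bits=0x0 at bit 0: 0xb8ee
word = 0xb8ee → big-endian bytes:
  [0]=0xb8  [1]=0xee

b8 ee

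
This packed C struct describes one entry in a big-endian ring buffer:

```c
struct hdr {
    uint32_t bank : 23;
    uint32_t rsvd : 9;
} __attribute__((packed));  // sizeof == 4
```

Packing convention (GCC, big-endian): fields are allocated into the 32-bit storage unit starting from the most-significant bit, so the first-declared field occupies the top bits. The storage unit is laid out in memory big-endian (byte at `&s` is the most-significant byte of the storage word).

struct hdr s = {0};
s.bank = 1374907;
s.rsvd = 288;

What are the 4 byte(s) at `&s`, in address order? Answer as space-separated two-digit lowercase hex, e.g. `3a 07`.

29 f5 77 20

bank:23 = 1374907 → 0x14fabb << 9 → word 0x29f57600
rsvd:9 = 288 → 0x120 << 0 → word 0x29f57720
word = 0x29f57720 → big-endian bytes:
  [0]=0x29  [1]=0xf5  [2]=0x77  [3]=0x20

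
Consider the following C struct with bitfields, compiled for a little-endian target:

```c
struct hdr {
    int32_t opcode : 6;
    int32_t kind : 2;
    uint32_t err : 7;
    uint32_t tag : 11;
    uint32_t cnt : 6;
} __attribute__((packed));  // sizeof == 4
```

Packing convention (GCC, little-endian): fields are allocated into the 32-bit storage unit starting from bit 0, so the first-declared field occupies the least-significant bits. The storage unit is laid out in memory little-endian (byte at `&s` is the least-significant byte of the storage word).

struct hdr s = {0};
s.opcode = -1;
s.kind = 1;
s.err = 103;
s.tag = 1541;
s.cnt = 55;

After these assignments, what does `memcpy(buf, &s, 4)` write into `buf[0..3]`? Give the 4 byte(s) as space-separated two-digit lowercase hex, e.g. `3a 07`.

7f e7 02 df

opcode:6 = -1 → 0x3f << 0 → word 0x0000003f
kind:2 = 1 → 0x1 << 6 → word 0x0000007f
err:7 = 103 → 0x67 << 8 → word 0x0000677f
tag:11 = 1541 → 0x605 << 15 → word 0x0302e77f
cnt:6 = 55 → 0x37 << 26 → word 0xdf02e77f
word = 0xdf02e77f → little-endian bytes:
  [0]=0x7f  [1]=0xe7  [2]=0x02  [3]=0xdf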